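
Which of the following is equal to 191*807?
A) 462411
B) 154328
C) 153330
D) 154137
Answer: D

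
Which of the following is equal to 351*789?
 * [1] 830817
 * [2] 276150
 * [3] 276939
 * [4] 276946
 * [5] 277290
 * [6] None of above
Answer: 3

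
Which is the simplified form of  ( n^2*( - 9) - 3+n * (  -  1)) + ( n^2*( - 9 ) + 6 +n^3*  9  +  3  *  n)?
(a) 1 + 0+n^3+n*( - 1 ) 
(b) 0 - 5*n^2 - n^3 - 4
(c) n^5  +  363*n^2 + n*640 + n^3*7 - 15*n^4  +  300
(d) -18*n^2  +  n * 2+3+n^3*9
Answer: d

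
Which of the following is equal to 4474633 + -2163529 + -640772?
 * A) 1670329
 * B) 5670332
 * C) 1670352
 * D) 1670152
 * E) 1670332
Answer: E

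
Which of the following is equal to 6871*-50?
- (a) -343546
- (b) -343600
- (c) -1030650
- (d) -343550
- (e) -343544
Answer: d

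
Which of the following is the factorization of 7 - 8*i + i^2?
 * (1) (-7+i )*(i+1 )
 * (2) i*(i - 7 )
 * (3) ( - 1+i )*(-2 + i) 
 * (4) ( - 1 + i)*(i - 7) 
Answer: 4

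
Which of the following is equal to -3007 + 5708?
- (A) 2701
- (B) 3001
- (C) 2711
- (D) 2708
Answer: A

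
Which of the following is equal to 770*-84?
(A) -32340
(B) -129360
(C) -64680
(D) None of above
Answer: C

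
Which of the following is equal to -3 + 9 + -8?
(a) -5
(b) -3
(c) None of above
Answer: c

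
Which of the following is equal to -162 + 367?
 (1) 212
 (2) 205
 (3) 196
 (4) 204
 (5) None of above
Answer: 2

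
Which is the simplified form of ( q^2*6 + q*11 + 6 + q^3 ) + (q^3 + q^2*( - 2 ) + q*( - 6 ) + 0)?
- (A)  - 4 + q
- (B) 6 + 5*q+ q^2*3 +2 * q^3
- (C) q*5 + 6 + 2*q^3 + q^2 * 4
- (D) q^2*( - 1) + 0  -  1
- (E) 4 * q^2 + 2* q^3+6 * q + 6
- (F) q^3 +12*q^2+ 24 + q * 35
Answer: C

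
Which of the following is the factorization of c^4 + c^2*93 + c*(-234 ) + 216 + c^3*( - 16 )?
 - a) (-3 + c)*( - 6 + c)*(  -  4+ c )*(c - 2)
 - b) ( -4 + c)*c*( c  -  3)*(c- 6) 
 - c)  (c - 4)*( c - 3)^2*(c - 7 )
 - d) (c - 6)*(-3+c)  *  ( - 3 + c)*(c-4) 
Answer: d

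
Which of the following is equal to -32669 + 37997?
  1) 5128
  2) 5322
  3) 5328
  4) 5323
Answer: 3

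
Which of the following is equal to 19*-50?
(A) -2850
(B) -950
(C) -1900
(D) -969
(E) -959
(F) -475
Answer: B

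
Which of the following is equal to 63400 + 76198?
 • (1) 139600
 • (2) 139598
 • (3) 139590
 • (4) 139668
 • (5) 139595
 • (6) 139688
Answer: 2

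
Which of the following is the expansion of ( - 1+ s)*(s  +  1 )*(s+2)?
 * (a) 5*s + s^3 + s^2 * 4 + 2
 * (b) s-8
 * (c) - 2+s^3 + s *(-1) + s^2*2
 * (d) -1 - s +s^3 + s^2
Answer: c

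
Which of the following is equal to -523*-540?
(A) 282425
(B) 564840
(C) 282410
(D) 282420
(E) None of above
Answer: D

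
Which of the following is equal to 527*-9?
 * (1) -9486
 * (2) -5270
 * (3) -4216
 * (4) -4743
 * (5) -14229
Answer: 4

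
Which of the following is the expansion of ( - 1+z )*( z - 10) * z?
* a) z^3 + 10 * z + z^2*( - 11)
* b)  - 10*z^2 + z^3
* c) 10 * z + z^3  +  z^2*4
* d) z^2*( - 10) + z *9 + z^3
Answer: a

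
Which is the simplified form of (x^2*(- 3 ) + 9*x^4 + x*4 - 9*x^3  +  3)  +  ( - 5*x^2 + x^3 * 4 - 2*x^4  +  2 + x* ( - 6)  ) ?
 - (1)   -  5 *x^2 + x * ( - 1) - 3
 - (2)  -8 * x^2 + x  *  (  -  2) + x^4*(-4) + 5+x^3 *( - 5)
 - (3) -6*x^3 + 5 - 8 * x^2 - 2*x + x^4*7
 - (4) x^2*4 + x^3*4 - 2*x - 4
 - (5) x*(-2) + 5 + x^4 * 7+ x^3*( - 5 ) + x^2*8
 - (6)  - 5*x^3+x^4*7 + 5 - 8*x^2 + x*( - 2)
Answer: 6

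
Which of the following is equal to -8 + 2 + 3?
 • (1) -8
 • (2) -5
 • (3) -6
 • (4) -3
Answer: 4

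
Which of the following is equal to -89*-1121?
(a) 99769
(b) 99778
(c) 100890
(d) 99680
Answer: a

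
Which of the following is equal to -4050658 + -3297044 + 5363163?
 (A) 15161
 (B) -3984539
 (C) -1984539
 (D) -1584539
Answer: C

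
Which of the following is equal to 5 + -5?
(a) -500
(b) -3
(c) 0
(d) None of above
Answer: c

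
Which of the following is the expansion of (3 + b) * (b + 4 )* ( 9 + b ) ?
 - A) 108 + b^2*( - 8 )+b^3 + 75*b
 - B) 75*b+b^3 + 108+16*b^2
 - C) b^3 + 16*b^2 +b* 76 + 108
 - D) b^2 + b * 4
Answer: B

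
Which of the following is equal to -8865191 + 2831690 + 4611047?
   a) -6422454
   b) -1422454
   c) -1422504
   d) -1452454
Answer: b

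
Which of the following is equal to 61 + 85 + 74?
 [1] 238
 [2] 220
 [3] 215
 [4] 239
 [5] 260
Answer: 2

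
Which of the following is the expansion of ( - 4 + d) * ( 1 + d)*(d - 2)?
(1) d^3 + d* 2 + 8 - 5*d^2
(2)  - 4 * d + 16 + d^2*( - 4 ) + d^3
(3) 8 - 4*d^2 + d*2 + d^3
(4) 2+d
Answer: 1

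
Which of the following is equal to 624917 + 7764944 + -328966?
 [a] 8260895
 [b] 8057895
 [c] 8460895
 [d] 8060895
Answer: d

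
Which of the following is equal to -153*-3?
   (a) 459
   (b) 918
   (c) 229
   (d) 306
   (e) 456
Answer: a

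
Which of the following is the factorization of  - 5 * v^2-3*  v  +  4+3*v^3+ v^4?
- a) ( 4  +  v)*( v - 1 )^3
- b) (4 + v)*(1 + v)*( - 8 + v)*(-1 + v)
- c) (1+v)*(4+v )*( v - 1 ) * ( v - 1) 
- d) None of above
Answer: c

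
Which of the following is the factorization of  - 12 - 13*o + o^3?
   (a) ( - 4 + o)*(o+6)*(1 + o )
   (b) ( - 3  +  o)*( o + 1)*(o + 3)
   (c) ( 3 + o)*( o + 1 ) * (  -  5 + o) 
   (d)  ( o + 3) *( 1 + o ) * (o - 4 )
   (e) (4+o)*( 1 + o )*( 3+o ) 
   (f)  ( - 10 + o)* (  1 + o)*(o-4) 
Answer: d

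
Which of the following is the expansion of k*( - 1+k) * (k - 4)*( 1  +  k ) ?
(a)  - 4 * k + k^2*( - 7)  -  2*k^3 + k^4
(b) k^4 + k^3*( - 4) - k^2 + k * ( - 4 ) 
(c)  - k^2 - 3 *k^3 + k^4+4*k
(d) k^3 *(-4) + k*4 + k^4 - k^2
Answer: d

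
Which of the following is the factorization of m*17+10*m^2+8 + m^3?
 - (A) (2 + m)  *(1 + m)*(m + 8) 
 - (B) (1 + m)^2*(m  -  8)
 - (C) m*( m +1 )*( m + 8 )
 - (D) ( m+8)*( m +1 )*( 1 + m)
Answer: D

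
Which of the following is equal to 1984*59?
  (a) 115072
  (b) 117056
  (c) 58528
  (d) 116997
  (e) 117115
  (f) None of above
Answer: b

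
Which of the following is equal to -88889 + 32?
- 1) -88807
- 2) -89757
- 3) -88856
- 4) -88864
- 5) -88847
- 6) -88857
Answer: 6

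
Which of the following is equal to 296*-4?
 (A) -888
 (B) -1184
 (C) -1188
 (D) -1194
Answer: B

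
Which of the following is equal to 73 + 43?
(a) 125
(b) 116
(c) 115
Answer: b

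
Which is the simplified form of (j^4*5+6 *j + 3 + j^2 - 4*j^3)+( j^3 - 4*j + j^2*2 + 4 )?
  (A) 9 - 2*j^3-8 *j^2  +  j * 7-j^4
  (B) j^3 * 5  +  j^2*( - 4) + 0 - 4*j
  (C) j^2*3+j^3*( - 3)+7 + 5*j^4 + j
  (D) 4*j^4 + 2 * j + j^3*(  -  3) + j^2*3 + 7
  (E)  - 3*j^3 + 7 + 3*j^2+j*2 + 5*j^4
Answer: E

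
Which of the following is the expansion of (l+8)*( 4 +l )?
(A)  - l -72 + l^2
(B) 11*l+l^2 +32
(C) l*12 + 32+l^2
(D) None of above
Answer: C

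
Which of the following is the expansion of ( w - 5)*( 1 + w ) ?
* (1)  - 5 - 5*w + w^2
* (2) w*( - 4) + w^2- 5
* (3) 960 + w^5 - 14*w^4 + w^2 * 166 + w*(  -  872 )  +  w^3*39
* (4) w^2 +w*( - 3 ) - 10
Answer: 2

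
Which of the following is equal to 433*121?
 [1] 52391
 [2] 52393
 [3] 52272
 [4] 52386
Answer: 2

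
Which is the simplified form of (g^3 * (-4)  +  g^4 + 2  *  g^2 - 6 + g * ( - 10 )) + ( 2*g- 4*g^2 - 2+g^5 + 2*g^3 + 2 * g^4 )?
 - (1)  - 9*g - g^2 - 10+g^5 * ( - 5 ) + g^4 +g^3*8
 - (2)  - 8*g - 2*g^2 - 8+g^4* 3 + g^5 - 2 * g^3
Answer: 2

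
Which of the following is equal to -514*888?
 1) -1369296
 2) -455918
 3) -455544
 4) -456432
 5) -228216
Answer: 4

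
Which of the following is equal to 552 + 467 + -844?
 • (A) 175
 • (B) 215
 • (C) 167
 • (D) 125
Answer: A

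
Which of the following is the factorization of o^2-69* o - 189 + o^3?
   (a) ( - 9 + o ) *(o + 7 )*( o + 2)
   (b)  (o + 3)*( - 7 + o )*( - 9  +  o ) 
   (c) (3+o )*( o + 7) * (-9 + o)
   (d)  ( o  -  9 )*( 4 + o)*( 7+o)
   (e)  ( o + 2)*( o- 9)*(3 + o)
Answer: c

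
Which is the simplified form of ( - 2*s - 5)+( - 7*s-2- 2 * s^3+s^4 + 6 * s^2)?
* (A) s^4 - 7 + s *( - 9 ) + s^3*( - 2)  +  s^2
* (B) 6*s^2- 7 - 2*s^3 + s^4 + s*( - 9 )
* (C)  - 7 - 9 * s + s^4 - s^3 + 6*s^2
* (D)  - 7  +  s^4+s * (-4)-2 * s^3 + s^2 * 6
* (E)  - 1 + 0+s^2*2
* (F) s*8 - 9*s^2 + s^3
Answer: B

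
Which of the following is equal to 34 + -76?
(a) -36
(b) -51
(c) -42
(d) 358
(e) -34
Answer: c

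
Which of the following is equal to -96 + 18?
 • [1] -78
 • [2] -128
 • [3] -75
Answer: 1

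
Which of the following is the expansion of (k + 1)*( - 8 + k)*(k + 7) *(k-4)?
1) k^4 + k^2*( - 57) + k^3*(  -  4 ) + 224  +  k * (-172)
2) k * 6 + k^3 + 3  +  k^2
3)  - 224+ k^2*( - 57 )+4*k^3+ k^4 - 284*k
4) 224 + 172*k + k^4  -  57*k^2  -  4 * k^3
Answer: 4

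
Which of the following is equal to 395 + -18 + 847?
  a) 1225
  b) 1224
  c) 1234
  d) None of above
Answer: b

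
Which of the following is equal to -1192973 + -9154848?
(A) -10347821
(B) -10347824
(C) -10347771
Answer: A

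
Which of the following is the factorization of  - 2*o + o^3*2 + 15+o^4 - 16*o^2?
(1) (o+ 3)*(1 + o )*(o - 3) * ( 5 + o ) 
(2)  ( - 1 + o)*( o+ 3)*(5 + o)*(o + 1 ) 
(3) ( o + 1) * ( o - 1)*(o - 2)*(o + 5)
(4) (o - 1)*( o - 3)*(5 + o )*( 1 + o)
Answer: 4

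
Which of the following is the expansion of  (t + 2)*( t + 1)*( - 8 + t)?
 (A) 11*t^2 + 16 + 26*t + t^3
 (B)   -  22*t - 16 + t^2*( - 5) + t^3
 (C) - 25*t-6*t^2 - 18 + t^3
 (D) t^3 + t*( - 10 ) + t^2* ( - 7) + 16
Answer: B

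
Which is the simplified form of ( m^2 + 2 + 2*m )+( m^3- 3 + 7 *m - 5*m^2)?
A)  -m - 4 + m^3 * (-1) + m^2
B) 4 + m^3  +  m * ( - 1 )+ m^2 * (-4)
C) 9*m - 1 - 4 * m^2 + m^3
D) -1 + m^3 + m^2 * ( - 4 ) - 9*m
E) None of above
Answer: C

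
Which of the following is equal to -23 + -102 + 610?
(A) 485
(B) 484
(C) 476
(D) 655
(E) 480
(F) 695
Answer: A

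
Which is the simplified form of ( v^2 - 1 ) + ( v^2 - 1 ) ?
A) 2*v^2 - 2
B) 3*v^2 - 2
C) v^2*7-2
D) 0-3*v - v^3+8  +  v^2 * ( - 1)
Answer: A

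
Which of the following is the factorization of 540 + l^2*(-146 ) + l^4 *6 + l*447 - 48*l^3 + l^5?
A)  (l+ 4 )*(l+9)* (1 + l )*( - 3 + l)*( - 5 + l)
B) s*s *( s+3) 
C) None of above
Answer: A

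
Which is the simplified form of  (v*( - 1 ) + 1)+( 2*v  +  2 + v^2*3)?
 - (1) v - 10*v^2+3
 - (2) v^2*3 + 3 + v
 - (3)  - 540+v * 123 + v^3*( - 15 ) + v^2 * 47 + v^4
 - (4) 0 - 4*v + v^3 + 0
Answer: 2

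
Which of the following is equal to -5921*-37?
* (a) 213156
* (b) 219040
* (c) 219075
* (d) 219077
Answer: d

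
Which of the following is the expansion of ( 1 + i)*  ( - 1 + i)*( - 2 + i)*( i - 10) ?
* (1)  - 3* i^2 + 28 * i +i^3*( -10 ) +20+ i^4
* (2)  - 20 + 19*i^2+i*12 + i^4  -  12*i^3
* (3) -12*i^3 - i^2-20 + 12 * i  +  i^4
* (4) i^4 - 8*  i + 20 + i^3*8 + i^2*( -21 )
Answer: 2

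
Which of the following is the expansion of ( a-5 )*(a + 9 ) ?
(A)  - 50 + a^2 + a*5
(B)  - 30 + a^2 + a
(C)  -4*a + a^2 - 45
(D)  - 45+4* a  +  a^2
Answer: D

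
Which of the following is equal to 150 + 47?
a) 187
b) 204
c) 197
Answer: c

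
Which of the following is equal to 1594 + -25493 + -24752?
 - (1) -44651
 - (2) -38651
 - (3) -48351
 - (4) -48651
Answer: 4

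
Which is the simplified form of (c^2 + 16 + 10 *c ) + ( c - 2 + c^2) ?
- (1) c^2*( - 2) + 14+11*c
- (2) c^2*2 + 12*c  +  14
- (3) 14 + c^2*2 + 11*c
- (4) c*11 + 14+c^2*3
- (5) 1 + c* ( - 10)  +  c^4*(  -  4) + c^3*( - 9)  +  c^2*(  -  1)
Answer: 3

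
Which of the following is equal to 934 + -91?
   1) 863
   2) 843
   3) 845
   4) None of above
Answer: 2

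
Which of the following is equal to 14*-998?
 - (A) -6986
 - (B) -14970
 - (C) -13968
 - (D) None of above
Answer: D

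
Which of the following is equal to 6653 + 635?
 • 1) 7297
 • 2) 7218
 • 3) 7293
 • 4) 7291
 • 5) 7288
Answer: 5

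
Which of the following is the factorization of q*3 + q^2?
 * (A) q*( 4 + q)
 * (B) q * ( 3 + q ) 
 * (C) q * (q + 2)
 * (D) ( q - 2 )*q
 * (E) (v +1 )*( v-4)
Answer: B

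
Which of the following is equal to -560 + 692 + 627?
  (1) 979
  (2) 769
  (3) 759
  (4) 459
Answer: 3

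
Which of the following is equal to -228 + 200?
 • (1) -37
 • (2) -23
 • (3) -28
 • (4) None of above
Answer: 3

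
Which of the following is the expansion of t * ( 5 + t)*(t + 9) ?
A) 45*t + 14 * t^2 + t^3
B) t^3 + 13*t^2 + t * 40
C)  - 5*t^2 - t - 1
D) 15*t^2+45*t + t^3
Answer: A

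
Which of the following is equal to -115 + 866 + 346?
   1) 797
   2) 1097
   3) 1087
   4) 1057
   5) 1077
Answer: 2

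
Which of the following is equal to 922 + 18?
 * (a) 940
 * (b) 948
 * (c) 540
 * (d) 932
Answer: a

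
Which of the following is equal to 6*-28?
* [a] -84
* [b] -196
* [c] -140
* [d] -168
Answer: d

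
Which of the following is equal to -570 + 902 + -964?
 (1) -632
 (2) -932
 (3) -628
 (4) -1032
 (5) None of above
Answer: 1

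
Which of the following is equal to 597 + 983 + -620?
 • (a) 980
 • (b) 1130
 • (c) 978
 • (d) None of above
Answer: d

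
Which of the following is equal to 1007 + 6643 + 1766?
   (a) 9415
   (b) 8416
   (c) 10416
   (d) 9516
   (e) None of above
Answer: e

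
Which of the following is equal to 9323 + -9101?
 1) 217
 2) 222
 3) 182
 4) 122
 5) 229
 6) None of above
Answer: 2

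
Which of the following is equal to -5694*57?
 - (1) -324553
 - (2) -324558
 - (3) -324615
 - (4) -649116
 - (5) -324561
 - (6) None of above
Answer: 2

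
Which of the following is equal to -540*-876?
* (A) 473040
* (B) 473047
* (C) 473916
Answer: A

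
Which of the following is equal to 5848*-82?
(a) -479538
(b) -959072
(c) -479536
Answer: c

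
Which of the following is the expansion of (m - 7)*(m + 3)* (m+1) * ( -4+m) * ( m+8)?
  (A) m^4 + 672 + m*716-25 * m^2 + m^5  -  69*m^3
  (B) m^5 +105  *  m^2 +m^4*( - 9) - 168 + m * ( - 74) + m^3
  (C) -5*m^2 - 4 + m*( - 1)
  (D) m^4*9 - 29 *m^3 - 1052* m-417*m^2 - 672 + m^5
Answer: A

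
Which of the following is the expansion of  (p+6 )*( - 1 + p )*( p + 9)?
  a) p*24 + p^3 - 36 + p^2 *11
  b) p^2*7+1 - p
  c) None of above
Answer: c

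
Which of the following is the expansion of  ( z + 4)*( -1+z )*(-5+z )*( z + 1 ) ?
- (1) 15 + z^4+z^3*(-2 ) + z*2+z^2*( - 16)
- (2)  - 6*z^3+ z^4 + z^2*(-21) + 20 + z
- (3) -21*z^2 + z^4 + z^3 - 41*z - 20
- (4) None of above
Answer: 4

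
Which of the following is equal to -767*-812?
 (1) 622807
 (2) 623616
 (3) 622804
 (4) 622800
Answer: 3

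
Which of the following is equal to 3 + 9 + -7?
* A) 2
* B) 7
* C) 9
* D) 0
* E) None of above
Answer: E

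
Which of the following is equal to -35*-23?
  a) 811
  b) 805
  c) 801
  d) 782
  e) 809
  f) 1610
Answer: b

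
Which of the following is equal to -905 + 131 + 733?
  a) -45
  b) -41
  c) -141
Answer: b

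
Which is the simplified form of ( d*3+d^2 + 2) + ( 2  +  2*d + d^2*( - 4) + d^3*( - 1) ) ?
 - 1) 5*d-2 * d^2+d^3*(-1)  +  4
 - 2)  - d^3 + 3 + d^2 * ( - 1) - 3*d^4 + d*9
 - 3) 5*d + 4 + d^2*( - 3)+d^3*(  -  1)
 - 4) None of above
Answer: 3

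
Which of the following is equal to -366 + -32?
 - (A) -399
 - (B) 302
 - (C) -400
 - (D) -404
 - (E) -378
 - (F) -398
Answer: F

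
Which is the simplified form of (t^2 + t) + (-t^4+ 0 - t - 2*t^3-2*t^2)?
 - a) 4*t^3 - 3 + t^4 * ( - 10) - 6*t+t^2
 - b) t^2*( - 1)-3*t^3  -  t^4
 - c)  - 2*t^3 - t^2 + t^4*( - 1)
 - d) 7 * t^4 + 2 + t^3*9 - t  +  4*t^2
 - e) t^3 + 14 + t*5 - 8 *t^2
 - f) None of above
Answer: c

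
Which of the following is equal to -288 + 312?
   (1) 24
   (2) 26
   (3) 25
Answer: 1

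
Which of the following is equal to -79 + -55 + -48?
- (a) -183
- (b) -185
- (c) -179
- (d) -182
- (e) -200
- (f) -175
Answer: d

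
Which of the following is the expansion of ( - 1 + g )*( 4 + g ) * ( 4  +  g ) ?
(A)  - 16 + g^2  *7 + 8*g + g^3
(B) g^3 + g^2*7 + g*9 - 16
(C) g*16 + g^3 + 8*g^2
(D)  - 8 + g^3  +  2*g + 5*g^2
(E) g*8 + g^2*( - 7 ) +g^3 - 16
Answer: A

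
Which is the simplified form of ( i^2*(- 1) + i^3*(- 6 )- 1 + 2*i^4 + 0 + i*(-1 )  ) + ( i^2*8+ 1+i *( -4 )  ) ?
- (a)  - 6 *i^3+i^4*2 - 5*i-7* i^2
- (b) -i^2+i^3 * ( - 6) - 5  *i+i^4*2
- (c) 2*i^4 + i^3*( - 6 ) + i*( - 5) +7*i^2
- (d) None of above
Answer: c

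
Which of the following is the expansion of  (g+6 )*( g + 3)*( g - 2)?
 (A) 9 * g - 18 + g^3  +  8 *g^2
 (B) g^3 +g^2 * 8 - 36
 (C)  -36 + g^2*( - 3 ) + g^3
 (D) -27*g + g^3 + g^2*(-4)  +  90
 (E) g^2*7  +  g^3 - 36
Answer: E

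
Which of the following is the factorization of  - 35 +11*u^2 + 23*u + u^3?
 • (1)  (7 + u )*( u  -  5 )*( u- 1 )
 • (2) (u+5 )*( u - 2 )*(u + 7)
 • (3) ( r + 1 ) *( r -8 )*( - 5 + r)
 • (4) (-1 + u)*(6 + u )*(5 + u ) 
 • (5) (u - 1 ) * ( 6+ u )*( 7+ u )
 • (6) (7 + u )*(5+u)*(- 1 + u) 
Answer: 6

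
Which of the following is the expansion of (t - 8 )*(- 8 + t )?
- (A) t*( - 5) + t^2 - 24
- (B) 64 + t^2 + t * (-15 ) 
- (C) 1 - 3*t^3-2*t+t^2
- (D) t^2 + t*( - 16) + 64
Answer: D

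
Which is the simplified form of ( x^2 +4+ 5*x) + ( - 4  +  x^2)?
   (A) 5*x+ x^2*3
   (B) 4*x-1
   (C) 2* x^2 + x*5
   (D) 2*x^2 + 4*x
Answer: C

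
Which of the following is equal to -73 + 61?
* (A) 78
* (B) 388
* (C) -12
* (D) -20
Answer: C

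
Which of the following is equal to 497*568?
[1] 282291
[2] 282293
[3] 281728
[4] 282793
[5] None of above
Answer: 5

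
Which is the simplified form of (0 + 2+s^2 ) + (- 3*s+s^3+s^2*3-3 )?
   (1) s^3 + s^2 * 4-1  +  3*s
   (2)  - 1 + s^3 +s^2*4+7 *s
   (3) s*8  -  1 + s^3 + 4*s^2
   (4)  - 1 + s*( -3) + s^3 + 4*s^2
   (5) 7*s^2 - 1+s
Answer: 4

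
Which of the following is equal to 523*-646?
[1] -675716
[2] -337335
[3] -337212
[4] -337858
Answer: 4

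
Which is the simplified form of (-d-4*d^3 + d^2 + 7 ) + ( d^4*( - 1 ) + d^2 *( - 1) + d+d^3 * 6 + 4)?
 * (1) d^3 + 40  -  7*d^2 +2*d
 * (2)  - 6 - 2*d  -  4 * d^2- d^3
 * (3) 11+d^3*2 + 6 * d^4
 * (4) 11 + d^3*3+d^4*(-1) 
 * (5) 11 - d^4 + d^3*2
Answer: 5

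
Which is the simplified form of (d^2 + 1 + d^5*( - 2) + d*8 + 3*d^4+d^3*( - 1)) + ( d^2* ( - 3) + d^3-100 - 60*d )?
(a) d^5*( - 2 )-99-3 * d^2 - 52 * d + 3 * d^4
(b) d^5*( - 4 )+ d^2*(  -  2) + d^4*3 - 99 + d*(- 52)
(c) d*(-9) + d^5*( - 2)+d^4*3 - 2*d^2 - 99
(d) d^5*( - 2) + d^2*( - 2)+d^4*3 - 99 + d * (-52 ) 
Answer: d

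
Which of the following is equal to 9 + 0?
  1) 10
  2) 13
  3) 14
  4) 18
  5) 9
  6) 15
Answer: 5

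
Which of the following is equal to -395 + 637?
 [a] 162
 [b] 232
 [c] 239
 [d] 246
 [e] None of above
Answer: e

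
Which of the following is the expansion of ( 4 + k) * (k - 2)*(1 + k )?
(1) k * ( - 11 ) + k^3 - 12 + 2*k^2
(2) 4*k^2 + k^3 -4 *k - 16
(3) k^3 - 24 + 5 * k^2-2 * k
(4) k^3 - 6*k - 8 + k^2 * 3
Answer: 4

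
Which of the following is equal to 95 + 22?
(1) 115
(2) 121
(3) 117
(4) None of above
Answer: 3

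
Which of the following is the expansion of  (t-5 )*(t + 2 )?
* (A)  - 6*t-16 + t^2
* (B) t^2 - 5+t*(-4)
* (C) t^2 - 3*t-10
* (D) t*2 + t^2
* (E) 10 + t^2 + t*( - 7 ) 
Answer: C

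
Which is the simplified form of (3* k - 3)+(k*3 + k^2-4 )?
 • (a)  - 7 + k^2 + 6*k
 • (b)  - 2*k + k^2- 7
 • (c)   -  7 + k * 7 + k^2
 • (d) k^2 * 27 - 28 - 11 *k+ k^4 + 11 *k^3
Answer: a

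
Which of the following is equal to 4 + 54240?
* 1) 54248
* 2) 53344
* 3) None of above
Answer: 3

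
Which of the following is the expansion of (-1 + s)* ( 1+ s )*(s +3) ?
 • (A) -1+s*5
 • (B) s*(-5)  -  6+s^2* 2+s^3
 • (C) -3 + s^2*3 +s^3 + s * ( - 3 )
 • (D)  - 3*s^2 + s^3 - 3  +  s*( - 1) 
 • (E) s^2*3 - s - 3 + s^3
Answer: E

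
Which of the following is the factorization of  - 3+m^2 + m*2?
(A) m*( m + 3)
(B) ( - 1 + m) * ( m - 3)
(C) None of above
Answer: C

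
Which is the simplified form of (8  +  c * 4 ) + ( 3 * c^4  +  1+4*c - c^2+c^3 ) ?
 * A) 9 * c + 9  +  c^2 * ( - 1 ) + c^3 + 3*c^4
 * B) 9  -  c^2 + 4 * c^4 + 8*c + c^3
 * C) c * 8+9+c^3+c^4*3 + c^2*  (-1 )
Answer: C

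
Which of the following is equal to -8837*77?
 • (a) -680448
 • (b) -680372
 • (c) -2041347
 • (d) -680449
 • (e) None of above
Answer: d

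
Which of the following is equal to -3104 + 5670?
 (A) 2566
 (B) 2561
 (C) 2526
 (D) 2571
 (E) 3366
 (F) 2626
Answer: A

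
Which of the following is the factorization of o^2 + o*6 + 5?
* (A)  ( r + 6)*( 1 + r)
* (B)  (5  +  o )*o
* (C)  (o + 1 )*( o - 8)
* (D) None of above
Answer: D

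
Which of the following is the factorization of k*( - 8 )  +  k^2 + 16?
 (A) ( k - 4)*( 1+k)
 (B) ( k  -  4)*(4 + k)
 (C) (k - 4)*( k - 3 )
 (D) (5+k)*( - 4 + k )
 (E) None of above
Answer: E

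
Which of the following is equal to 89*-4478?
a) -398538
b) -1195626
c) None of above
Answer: c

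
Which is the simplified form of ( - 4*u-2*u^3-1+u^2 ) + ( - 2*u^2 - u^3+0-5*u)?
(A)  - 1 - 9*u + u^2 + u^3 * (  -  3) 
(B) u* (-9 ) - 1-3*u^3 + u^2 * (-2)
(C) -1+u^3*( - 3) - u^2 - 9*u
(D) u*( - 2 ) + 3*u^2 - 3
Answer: C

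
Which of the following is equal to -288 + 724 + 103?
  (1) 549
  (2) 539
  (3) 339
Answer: 2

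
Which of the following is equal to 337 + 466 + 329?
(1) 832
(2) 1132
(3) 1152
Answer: 2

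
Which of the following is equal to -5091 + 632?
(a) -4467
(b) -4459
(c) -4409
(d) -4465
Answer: b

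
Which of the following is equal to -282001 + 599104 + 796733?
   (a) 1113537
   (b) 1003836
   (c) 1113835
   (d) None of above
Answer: d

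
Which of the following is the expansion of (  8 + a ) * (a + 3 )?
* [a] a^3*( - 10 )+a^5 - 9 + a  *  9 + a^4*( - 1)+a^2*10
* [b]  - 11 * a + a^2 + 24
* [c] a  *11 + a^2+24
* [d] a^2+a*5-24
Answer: c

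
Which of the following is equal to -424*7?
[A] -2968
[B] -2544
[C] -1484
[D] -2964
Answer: A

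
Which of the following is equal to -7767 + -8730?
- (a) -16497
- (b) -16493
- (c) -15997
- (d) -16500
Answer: a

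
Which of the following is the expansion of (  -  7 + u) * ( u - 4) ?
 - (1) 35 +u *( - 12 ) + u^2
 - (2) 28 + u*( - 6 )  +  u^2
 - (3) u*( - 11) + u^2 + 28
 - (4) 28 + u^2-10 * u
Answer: 3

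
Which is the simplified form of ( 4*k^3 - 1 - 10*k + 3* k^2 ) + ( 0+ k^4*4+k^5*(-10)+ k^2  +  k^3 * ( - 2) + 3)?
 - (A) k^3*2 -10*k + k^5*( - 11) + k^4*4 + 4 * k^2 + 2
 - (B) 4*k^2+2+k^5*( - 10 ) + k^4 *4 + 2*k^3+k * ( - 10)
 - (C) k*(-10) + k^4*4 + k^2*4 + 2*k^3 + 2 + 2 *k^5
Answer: B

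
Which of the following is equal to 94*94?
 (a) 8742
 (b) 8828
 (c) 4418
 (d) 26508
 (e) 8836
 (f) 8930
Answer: e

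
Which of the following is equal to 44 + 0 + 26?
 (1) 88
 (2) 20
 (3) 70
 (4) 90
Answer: 3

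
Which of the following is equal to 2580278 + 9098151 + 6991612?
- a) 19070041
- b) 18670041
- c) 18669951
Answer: b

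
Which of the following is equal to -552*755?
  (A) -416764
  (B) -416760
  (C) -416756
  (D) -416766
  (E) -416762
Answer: B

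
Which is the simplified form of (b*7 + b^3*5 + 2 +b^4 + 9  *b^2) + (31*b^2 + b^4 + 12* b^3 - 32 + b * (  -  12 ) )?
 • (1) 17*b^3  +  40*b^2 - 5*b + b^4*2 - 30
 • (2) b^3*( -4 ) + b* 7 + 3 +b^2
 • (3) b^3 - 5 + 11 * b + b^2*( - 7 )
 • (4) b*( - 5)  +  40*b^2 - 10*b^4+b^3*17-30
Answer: 1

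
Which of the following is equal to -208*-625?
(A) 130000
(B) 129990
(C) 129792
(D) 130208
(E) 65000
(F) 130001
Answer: A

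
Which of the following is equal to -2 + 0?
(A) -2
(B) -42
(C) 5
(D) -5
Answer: A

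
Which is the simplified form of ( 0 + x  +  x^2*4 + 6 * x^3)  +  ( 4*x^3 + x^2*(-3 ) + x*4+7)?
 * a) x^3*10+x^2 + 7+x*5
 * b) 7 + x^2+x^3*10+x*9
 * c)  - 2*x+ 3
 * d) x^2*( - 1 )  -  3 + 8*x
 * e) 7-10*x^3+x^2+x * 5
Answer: a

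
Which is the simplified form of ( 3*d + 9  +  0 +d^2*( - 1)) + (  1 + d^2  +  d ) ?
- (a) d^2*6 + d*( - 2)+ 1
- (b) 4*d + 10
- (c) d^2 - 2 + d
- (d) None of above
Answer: b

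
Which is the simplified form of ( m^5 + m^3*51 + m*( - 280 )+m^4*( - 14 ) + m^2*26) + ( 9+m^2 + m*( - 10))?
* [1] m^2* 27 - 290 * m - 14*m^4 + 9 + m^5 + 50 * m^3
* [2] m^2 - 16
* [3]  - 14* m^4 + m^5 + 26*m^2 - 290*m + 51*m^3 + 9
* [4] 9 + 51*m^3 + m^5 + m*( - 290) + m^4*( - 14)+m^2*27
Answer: 4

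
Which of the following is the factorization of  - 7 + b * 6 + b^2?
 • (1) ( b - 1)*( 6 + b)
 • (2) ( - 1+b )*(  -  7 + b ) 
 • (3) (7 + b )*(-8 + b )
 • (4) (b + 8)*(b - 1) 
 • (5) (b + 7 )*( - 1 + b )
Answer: 5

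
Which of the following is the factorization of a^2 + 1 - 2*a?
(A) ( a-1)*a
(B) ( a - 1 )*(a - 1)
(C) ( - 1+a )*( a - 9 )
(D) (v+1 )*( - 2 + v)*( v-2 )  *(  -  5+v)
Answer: B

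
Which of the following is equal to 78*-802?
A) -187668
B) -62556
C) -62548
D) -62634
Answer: B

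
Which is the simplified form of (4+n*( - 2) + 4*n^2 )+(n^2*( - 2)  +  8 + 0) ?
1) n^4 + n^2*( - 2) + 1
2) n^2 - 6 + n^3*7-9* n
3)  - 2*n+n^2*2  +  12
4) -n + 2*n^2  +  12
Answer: 3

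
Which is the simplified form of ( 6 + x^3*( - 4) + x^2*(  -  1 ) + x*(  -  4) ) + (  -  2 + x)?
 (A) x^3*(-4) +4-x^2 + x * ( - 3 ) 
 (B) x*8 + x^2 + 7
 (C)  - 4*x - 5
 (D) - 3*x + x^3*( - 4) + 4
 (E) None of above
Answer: A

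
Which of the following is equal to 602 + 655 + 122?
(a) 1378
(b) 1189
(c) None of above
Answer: c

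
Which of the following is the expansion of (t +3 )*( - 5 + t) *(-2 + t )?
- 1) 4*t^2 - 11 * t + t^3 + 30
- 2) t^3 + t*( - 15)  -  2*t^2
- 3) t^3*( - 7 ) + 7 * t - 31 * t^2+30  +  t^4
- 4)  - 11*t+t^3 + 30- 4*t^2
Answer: 4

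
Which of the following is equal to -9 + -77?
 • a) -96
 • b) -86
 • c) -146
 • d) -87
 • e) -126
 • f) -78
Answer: b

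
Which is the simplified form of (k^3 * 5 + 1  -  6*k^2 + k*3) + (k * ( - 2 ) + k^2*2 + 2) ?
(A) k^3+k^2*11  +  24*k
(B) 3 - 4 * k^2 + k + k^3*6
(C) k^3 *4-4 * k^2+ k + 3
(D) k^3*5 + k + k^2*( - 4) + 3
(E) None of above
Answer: D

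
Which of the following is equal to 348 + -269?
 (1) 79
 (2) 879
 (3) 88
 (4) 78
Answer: 1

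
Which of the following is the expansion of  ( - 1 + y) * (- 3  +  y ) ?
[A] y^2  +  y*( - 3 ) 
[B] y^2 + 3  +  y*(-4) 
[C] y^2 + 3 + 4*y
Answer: B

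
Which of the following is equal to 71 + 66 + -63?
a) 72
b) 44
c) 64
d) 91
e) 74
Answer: e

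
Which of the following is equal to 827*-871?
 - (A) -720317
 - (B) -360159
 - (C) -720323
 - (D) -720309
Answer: A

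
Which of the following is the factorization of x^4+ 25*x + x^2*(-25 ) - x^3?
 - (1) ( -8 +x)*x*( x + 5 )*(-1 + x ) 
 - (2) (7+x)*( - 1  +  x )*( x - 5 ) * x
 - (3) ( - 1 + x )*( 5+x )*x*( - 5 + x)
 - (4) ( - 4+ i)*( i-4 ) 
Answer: 3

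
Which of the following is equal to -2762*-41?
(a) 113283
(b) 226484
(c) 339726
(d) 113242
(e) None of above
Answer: d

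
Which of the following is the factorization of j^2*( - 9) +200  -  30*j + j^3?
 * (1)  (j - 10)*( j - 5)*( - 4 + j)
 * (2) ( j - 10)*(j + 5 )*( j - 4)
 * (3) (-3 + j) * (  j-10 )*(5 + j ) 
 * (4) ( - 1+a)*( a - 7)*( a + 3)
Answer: 2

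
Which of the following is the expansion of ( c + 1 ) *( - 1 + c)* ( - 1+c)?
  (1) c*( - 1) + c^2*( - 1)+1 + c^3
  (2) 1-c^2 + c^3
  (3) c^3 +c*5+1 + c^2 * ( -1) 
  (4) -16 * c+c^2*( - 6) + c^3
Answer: 1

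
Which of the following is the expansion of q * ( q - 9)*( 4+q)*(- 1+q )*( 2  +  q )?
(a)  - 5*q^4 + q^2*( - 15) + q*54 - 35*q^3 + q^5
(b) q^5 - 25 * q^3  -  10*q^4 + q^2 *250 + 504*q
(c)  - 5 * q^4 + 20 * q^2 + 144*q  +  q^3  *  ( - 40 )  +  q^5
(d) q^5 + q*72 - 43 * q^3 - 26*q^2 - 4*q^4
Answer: d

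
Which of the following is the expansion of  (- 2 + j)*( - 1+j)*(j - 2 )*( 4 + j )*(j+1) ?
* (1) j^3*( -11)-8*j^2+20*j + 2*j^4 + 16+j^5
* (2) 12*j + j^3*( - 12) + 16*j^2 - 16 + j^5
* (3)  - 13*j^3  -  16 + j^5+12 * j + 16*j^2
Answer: 3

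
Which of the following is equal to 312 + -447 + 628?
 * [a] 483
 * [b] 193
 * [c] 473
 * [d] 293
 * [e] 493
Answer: e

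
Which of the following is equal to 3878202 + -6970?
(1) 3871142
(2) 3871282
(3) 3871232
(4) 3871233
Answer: 3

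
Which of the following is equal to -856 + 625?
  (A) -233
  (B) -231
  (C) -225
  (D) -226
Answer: B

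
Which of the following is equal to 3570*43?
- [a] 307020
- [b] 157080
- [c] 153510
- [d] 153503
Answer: c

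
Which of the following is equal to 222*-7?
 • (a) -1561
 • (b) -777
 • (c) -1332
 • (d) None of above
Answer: d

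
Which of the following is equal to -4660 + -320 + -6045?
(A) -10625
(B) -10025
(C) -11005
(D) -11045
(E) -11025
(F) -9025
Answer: E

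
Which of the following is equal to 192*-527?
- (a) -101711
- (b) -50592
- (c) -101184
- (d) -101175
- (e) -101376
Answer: c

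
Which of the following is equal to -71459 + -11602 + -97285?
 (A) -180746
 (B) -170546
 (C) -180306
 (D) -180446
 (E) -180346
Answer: E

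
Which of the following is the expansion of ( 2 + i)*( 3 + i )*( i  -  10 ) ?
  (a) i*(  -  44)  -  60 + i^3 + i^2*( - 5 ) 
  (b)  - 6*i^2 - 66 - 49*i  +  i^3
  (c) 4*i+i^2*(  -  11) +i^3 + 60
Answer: a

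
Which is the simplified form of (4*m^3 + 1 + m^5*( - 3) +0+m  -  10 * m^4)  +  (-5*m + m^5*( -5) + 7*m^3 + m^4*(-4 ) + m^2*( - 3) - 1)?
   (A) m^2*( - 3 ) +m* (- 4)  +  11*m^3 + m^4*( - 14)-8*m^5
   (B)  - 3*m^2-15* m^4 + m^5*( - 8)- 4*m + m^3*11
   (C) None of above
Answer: A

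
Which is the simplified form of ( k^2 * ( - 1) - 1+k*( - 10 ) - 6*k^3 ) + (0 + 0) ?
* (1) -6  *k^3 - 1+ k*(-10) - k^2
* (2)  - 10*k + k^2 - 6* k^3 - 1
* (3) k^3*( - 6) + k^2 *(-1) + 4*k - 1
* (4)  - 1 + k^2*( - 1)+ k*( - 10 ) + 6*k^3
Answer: 1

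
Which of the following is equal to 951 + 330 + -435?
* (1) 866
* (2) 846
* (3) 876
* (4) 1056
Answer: 2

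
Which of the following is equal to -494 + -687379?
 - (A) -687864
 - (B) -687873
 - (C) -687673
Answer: B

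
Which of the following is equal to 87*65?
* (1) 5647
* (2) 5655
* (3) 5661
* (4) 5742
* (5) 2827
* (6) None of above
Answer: 2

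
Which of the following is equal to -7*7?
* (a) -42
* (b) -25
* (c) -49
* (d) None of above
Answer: c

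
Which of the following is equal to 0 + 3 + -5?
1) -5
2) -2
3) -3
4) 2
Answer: 2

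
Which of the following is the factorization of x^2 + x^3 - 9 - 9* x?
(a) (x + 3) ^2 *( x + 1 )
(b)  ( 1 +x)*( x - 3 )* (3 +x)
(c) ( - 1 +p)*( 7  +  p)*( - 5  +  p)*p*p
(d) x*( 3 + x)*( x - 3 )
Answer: b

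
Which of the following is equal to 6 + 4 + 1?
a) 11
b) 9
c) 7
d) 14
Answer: a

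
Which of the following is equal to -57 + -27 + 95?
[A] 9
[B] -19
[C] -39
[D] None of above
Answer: D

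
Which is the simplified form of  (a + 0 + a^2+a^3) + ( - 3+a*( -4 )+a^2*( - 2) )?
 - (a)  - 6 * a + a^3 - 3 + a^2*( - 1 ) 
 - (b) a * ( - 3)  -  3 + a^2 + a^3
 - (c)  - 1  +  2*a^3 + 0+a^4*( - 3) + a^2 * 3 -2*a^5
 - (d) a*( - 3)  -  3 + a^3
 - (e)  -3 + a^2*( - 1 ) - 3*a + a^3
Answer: e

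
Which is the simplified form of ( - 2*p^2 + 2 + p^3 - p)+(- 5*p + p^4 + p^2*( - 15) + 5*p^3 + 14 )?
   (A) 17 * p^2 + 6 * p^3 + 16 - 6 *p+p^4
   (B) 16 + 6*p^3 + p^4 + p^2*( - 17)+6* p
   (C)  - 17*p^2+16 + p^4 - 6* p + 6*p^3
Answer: C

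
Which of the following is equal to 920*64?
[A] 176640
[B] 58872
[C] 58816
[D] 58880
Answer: D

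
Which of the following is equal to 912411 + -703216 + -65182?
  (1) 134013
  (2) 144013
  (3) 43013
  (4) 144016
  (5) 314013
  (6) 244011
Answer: 2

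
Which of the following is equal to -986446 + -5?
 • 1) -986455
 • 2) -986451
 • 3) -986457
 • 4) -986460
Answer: 2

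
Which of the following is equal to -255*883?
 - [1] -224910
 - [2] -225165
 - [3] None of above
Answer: 2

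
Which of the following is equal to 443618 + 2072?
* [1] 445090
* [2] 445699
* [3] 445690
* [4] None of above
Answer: 3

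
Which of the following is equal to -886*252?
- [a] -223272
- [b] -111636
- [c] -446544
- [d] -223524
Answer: a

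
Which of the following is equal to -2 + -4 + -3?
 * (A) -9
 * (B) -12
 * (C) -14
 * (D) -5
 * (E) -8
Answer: A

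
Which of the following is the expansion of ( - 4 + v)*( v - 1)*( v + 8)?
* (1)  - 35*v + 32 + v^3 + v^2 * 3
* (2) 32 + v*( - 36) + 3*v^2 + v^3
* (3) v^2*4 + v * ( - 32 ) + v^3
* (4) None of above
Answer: 2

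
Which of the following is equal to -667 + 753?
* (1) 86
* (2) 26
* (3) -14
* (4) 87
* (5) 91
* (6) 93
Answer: 1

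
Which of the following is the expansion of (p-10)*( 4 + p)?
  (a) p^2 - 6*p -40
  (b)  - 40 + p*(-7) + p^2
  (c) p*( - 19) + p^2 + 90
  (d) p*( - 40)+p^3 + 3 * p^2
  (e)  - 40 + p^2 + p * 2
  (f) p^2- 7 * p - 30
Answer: a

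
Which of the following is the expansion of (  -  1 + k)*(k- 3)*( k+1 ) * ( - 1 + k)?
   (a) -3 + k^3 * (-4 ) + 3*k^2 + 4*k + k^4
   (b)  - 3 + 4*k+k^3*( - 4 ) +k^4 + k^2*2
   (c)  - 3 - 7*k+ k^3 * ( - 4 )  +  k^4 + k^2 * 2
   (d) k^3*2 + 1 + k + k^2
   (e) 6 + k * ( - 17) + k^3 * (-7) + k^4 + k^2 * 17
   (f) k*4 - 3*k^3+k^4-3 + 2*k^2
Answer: b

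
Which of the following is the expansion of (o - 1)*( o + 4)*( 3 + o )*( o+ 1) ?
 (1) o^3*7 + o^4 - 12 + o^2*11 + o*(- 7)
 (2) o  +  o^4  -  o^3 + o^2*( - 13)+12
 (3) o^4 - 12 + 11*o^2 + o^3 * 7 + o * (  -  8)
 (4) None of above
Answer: 1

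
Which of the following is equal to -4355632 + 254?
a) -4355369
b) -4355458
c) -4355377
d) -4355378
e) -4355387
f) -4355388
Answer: d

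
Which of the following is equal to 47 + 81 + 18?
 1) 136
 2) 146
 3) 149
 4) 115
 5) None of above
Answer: 2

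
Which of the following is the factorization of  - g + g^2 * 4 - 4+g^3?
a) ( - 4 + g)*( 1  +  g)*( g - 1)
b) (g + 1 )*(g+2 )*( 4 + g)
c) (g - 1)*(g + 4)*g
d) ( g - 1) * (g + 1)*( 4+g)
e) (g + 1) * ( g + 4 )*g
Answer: d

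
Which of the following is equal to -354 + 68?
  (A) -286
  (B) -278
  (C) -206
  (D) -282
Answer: A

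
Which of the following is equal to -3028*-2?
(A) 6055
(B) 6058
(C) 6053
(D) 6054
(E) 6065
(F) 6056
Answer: F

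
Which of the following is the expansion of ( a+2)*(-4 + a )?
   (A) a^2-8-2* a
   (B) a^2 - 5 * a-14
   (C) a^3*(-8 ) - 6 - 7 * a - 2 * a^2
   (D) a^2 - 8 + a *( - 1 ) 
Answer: A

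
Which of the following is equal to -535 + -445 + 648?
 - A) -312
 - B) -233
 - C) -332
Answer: C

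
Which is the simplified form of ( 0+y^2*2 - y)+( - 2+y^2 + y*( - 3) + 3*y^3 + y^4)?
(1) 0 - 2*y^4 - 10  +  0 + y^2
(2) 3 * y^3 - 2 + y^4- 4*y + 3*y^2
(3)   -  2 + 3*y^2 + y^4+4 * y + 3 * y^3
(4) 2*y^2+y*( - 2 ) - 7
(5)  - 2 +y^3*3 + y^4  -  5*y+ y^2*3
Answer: 2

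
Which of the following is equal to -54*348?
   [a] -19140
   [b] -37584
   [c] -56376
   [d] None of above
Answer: d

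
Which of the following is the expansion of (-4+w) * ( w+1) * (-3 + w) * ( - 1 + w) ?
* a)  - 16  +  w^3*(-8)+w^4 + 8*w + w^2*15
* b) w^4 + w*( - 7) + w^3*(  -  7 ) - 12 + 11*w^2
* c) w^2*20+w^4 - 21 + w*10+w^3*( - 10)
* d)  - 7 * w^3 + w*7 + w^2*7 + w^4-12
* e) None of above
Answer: e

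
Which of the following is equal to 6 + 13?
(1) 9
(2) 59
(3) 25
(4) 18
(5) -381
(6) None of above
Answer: 6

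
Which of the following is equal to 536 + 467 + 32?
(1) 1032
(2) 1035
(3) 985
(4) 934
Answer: 2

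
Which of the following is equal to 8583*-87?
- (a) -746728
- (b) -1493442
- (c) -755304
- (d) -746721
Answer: d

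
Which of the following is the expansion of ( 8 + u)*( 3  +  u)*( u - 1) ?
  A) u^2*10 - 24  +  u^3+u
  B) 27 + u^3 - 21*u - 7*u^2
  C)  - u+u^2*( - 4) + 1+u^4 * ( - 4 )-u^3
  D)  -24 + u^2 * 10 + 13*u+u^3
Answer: D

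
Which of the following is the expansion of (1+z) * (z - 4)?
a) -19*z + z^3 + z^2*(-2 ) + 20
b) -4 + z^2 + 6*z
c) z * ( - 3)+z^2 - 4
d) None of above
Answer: c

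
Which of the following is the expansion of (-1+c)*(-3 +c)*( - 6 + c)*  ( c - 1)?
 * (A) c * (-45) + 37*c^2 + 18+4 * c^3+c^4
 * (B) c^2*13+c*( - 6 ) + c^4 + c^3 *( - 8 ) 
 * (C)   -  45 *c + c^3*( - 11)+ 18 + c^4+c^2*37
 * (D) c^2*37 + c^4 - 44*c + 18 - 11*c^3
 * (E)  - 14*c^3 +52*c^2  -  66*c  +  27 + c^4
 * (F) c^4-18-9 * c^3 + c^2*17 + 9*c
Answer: C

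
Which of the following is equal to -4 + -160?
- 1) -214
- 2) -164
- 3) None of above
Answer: 2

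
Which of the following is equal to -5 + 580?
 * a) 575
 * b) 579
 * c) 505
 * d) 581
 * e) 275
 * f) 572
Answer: a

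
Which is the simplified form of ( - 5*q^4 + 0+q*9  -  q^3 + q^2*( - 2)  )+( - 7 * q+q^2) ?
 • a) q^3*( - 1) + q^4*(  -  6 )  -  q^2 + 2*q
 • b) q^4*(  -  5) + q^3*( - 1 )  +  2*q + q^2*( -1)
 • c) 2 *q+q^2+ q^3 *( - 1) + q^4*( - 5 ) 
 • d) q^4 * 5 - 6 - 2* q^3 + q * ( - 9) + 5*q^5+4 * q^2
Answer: b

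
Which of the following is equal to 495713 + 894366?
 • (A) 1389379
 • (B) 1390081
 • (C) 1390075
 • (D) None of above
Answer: D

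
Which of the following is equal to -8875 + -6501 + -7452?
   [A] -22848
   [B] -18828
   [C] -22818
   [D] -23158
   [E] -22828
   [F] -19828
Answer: E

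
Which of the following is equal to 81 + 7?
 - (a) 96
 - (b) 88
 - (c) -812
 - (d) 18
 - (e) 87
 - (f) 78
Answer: b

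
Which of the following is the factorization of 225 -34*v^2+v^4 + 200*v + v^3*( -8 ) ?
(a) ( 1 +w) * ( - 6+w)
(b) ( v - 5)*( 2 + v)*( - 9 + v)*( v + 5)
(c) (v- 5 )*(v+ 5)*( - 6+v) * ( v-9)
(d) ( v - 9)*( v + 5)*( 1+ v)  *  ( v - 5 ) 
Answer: d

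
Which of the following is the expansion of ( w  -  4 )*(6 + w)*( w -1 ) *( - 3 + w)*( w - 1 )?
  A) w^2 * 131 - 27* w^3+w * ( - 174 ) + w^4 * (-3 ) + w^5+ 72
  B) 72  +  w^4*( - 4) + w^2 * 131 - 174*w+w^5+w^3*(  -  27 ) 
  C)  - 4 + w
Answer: A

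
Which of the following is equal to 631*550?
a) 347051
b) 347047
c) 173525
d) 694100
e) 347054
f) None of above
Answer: f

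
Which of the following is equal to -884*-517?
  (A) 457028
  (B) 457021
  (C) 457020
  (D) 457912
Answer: A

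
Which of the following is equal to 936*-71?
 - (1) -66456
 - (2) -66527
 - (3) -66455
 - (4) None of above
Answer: 1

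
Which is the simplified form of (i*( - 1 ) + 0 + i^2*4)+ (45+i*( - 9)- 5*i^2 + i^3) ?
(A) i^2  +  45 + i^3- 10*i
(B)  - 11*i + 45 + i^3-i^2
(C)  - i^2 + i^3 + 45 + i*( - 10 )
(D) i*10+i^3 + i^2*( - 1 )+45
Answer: C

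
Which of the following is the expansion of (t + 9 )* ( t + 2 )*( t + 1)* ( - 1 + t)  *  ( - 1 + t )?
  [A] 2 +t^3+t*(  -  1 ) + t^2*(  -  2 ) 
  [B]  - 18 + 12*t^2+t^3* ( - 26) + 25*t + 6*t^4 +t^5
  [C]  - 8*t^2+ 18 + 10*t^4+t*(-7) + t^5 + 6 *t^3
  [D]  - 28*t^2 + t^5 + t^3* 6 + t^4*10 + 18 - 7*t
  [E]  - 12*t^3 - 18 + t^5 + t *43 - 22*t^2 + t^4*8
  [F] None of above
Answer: D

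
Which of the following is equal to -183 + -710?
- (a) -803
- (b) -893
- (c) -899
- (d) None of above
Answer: b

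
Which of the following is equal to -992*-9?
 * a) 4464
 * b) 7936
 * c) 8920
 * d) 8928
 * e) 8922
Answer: d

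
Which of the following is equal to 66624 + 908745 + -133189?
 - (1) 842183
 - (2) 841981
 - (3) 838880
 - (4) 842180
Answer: 4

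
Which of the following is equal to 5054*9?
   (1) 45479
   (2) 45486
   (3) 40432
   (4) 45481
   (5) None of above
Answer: 2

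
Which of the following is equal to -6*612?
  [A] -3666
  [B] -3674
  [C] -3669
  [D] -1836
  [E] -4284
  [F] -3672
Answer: F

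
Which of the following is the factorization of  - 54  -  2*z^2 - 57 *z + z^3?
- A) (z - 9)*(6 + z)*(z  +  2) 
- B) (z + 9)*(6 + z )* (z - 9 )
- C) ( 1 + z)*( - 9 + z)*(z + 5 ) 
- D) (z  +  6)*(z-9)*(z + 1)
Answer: D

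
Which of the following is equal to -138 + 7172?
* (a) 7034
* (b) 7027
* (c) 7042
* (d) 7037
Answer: a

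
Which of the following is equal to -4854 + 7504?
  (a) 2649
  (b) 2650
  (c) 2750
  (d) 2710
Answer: b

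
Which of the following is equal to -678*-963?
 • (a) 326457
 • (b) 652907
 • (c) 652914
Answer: c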